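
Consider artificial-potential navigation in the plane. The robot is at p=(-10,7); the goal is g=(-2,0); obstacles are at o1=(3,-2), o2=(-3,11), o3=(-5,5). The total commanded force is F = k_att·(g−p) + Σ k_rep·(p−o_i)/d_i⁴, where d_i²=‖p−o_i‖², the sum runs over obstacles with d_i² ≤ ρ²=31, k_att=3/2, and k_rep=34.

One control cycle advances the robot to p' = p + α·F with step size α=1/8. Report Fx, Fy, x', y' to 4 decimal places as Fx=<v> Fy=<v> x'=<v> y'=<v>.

F_att = 3/2·(g−p) = 3/2·(8,-7) = (12.0000,-10.5000)
o1: d²=250 > ρ²=31 → inactive
o2: d²=65 > ρ²=31 → inactive
o3: d²=29 ≤ ρ²=31; F_rep = 34·(-5,2)/29² = (-0.2021,0.0809)
F = F_att + ΣF_rep = (11.7979,-10.4191)
p' = p + 1/8·F = (-8.5253,5.6976)

Fx=11.7979 Fy=-10.4191 x'=-8.5253 y'=5.6976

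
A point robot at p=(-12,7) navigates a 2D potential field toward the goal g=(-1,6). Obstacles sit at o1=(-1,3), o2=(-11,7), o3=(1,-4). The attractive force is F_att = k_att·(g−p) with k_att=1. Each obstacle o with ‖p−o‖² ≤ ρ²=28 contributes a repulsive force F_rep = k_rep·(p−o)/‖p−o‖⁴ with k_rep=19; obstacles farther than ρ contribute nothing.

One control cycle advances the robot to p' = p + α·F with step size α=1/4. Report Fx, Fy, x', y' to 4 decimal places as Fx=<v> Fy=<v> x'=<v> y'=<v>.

F_att = 1·(g−p) = 1·(11,-1) = (11.0000,-1.0000)
o1: d²=137 > ρ²=28 → inactive
o2: d²=1 ≤ ρ²=28; F_rep = 19·(-1,0)/1² = (-19.0000,0.0000)
o3: d²=290 > ρ²=28 → inactive
F = F_att + ΣF_rep = (-8.0000,-1.0000)
p' = p + 1/4·F = (-14.0000,6.7500)

Fx=-8.0000 Fy=-1.0000 x'=-14.0000 y'=6.7500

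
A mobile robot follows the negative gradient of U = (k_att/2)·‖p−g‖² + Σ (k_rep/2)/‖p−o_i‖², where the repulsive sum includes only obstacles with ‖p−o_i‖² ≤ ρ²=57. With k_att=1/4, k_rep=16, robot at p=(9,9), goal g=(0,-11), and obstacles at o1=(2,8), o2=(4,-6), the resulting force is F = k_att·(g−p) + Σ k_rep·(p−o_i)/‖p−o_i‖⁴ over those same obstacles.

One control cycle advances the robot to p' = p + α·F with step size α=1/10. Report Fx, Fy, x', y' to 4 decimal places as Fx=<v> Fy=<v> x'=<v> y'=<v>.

Fx=-2.2052 Fy=-4.9936 x'=8.7795 y'=8.5006

F_att = 1/4·(g−p) = 1/4·(-9,-20) = (-2.2500,-5.0000)
o1: d²=50 ≤ ρ²=57; F_rep = 16·(7,1)/50² = (0.0448,0.0064)
o2: d²=250 > ρ²=57 → inactive
F = F_att + ΣF_rep = (-2.2052,-4.9936)
p' = p + 1/10·F = (8.7795,8.5006)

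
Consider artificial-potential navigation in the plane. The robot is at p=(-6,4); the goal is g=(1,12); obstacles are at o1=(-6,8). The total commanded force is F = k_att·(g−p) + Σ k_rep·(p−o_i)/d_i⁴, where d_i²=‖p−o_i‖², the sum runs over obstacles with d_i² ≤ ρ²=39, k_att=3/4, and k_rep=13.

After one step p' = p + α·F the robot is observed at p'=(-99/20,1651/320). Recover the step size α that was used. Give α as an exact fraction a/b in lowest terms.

F_att = 3/4·(g−p) = 3/4·(7,8) = (5.2500,6.0000)
o1: d²=16 ≤ ρ²=39; F_rep = 13·(0,-4)/16² = (0.0000,-0.2031)
F = F_att + ΣF_rep = (5.2500,5.7969)
Δp = p'−p = (1.0500,1.1594); α = Δx/Fx = (21/20) / (21/4) = 1/5
check: Δy/Fy = (371/320) / (371/64) = 1/5 ✓

α = 1/5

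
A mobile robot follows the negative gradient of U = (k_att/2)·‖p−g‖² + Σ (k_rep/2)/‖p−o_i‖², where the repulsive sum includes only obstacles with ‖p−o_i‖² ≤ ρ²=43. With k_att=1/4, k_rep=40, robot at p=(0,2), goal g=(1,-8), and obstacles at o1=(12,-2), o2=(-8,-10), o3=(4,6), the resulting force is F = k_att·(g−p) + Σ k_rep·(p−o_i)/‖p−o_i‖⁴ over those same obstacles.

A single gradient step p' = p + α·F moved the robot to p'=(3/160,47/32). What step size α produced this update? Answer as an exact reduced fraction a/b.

α = 1/5

F_att = 1/4·(g−p) = 1/4·(1,-10) = (0.2500,-2.5000)
o1: d²=160 > ρ²=43 → inactive
o2: d²=208 > ρ²=43 → inactive
o3: d²=32 ≤ ρ²=43; F_rep = 40·(-4,-4)/32² = (-0.1562,-0.1562)
F = F_att + ΣF_rep = (0.0938,-2.6562)
Δp = p'−p = (0.0187,-0.5312); α = Δx/Fx = (3/160) / (3/32) = 1/5
check: Δy/Fy = (-17/32) / (-85/32) = 1/5 ✓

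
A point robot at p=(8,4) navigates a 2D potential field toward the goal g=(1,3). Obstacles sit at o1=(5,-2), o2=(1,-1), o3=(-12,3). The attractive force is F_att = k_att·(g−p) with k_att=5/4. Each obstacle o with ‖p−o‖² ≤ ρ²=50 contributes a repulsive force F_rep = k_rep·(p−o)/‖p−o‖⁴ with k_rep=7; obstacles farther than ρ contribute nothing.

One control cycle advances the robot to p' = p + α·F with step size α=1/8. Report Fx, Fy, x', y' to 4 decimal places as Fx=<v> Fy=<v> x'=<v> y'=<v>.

Fx=-8.7396 Fy=-1.2293 x'=6.9075 y'=3.8463

F_att = 5/4·(g−p) = 5/4·(-7,-1) = (-8.7500,-1.2500)
o1: d²=45 ≤ ρ²=50; F_rep = 7·(3,6)/45² = (0.0104,0.0207)
o2: d²=74 > ρ²=50 → inactive
o3: d²=401 > ρ²=50 → inactive
F = F_att + ΣF_rep = (-8.7396,-1.2293)
p' = p + 1/8·F = (6.9075,3.8463)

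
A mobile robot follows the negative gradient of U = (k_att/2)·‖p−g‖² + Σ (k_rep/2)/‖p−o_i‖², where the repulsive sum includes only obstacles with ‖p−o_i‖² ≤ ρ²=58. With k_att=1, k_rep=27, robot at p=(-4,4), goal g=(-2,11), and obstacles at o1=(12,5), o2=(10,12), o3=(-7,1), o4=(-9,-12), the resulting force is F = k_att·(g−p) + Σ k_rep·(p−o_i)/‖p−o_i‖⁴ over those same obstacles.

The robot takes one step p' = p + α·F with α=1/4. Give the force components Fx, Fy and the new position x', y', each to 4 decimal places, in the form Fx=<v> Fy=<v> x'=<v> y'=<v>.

F_att = 1·(g−p) = 1·(2,7) = (2.0000,7.0000)
o1: d²=257 > ρ²=58 → inactive
o2: d²=260 > ρ²=58 → inactive
o3: d²=18 ≤ ρ²=58; F_rep = 27·(3,3)/18² = (0.2500,0.2500)
o4: d²=281 > ρ²=58 → inactive
F = F_att + ΣF_rep = (2.2500,7.2500)
p' = p + 1/4·F = (-3.4375,5.8125)

Fx=2.2500 Fy=7.2500 x'=-3.4375 y'=5.8125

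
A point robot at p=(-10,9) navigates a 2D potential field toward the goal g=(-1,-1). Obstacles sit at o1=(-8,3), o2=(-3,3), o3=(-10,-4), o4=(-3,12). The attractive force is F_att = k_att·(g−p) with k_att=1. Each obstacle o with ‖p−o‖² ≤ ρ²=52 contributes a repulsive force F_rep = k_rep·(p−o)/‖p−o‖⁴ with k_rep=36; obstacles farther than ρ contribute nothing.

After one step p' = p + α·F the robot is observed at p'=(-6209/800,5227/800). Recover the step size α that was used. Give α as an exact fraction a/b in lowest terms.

α = 1/4

F_att = 1·(g−p) = 1·(9,-10) = (9.0000,-10.0000)
o1: d²=40 ≤ ρ²=52; F_rep = 36·(-2,6)/40² = (-0.0450,0.1350)
o2: d²=85 > ρ²=52 → inactive
o3: d²=169 > ρ²=52 → inactive
o4: d²=58 > ρ²=52 → inactive
F = F_att + ΣF_rep = (8.9550,-9.8650)
Δp = p'−p = (2.2388,-2.4663); α = Δx/Fx = (1791/800) / (1791/200) = 1/4
check: Δy/Fy = (-1973/800) / (-1973/200) = 1/4 ✓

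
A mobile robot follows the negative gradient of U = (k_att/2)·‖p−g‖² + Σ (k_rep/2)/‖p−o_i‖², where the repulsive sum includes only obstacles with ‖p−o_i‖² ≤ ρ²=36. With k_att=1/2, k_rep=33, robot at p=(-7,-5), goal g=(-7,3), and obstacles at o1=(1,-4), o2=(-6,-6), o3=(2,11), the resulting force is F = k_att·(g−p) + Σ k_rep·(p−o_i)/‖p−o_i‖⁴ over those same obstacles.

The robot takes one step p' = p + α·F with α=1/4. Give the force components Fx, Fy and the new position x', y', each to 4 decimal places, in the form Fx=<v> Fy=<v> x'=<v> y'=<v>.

Fx=-8.2500 Fy=12.2500 x'=-9.0625 y'=-1.9375

F_att = 1/2·(g−p) = 1/2·(0,8) = (0.0000,4.0000)
o1: d²=65 > ρ²=36 → inactive
o2: d²=2 ≤ ρ²=36; F_rep = 33·(-1,1)/2² = (-8.2500,8.2500)
o3: d²=337 > ρ²=36 → inactive
F = F_att + ΣF_rep = (-8.2500,12.2500)
p' = p + 1/4·F = (-9.0625,-1.9375)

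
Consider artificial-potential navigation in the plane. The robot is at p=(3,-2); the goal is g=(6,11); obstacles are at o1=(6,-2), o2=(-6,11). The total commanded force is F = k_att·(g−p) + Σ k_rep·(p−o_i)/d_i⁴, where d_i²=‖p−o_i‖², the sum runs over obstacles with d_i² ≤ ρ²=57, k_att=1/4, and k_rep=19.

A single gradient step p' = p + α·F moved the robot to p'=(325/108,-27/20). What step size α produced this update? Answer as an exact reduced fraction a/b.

α = 1/5

F_att = 1/4·(g−p) = 1/4·(3,13) = (0.7500,3.2500)
o1: d²=9 ≤ ρ²=57; F_rep = 19·(-3,0)/9² = (-0.7037,0.0000)
o2: d²=250 > ρ²=57 → inactive
F = F_att + ΣF_rep = (0.0463,3.2500)
Δp = p'−p = (0.0093,0.6500); α = Δx/Fx = (1/108) / (5/108) = 1/5
check: Δy/Fy = (13/20) / (13/4) = 1/5 ✓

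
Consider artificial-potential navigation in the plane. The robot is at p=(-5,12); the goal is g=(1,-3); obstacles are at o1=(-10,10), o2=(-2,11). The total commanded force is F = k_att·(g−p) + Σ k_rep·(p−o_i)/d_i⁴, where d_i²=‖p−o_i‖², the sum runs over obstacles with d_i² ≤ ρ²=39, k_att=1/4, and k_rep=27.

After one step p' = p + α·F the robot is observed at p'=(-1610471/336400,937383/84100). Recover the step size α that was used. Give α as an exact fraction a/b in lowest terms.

α = 1/4

F_att = 1/4·(g−p) = 1/4·(6,-15) = (1.5000,-3.7500)
o1: d²=29 ≤ ρ²=39; F_rep = 27·(5,2)/29² = (0.1605,0.0642)
o2: d²=10 ≤ ρ²=39; F_rep = 27·(-3,1)/10² = (-0.8100,0.2700)
F = F_att + ΣF_rep = (0.8505,-3.4158)
Δp = p'−p = (0.2126,-0.8539); α = Δx/Fx = (71529/336400) / (71529/84100) = 1/4
check: Δy/Fy = (-71817/84100) / (-71817/21025) = 1/4 ✓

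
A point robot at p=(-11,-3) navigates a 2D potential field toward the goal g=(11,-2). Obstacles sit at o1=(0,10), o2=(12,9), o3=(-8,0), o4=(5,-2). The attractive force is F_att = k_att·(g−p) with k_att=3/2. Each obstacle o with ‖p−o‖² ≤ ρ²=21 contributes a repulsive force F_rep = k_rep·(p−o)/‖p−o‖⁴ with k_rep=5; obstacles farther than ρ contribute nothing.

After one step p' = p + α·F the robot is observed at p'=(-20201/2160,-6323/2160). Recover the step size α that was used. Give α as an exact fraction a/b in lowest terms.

α = 1/20

F_att = 3/2·(g−p) = 3/2·(22,1) = (33.0000,1.5000)
o1: d²=290 > ρ²=21 → inactive
o2: d²=673 > ρ²=21 → inactive
o3: d²=18 ≤ ρ²=21; F_rep = 5·(-3,-3)/18² = (-0.0463,-0.0463)
o4: d²=257 > ρ²=21 → inactive
F = F_att + ΣF_rep = (32.9537,1.4537)
Δp = p'−p = (1.6477,0.0727); α = Δx/Fx = (3559/2160) / (3559/108) = 1/20
check: Δy/Fy = (157/2160) / (157/108) = 1/20 ✓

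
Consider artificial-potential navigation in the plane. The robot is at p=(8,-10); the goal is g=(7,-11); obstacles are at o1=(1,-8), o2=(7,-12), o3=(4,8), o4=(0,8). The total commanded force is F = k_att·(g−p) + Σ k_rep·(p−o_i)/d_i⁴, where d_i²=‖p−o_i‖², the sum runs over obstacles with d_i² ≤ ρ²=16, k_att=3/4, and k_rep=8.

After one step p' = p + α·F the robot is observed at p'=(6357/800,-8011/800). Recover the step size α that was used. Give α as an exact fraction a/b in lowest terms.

α = 1/8

F_att = 3/4·(g−p) = 3/4·(-1,-1) = (-0.7500,-0.7500)
o1: d²=53 > ρ²=16 → inactive
o2: d²=5 ≤ ρ²=16; F_rep = 8·(1,2)/5² = (0.3200,0.6400)
o3: d²=340 > ρ²=16 → inactive
o4: d²=388 > ρ²=16 → inactive
F = F_att + ΣF_rep = (-0.4300,-0.1100)
Δp = p'−p = (-0.0537,-0.0138); α = Δx/Fx = (-43/800) / (-43/100) = 1/8
check: Δy/Fy = (-11/800) / (-11/100) = 1/8 ✓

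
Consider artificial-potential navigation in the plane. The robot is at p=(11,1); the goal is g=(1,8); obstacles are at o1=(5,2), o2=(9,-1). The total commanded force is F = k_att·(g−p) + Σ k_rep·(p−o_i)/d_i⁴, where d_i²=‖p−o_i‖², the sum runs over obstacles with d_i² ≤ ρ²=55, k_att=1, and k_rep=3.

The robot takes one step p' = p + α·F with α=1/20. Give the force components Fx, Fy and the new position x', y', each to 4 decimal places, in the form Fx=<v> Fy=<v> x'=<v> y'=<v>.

Fx=-9.8931 Fy=7.0916 x'=10.5053 y'=1.3546

F_att = 1·(g−p) = 1·(-10,7) = (-10.0000,7.0000)
o1: d²=37 ≤ ρ²=55; F_rep = 3·(6,-1)/37² = (0.0131,-0.0022)
o2: d²=8 ≤ ρ²=55; F_rep = 3·(2,2)/8² = (0.0938,0.0938)
F = F_att + ΣF_rep = (-9.8931,7.0916)
p' = p + 1/20·F = (10.5053,1.3546)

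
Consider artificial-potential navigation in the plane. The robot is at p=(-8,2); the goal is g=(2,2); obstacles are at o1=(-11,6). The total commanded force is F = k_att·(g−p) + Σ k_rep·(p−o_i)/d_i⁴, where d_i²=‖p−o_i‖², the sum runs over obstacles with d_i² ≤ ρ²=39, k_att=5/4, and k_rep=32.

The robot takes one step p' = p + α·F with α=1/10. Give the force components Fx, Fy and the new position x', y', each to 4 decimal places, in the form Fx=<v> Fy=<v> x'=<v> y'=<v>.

Fx=12.6536 Fy=-0.2048 x'=-6.7346 y'=1.9795

F_att = 5/4·(g−p) = 5/4·(10,0) = (12.5000,0.0000)
o1: d²=25 ≤ ρ²=39; F_rep = 32·(3,-4)/25² = (0.1536,-0.2048)
F = F_att + ΣF_rep = (12.6536,-0.2048)
p' = p + 1/10·F = (-6.7346,1.9795)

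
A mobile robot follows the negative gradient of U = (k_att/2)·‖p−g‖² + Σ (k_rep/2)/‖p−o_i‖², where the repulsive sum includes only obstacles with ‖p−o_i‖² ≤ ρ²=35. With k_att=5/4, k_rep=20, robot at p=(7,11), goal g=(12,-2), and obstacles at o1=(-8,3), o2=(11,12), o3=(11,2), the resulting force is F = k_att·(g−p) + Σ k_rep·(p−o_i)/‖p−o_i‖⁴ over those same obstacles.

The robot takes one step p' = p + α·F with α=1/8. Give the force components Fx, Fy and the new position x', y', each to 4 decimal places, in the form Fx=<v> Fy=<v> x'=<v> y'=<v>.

F_att = 5/4·(g−p) = 5/4·(5,-13) = (6.2500,-16.2500)
o1: d²=289 > ρ²=35 → inactive
o2: d²=17 ≤ ρ²=35; F_rep = 20·(-4,-1)/17² = (-0.2768,-0.0692)
o3: d²=97 > ρ²=35 → inactive
F = F_att + ΣF_rep = (5.9732,-16.3192)
p' = p + 1/8·F = (7.7466,8.9601)

Fx=5.9732 Fy=-16.3192 x'=7.7466 y'=8.9601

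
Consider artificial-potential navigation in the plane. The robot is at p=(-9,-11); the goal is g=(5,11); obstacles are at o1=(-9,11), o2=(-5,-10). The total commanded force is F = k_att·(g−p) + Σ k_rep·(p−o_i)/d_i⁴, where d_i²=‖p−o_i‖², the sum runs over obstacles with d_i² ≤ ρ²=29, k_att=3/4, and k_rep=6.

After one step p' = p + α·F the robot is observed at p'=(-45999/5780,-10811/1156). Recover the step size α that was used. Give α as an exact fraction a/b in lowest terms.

α = 1/10

F_att = 3/4·(g−p) = 3/4·(14,22) = (10.5000,16.5000)
o1: d²=484 > ρ²=29 → inactive
o2: d²=17 ≤ ρ²=29; F_rep = 6·(-4,-1)/17² = (-0.0830,-0.0208)
F = F_att + ΣF_rep = (10.4170,16.4792)
Δp = p'−p = (1.0417,1.6479); α = Δx/Fx = (6021/5780) / (6021/578) = 1/10
check: Δy/Fy = (1905/1156) / (9525/578) = 1/10 ✓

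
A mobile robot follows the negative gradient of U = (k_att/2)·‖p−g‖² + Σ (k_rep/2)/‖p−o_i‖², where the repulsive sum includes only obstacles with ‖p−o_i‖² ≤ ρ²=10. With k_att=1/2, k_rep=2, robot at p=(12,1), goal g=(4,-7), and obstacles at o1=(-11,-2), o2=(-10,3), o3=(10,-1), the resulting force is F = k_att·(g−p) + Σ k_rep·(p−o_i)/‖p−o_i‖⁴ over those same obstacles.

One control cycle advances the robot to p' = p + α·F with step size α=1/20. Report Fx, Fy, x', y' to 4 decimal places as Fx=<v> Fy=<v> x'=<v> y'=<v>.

Fx=-3.9375 Fy=-3.9375 x'=11.8031 y'=0.8031

F_att = 1/2·(g−p) = 1/2·(-8,-8) = (-4.0000,-4.0000)
o1: d²=538 > ρ²=10 → inactive
o2: d²=488 > ρ²=10 → inactive
o3: d²=8 ≤ ρ²=10; F_rep = 2·(2,2)/8² = (0.0625,0.0625)
F = F_att + ΣF_rep = (-3.9375,-3.9375)
p' = p + 1/20·F = (11.8031,0.8031)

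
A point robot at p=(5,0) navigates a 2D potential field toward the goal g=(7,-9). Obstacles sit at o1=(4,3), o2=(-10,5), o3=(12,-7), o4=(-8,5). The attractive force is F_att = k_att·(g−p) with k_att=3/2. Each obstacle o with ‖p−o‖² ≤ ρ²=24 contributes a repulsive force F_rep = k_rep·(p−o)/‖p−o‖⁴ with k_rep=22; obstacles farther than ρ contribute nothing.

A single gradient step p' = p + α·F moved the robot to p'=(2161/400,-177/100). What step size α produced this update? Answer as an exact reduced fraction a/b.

F_att = 3/2·(g−p) = 3/2·(2,-9) = (3.0000,-13.5000)
o1: d²=10 ≤ ρ²=24; F_rep = 22·(1,-3)/10² = (0.2200,-0.6600)
o2: d²=250 > ρ²=24 → inactive
o3: d²=98 > ρ²=24 → inactive
o4: d²=194 > ρ²=24 → inactive
F = F_att + ΣF_rep = (3.2200,-14.1600)
Δp = p'−p = (0.4025,-1.7700); α = Δx/Fx = (161/400) / (161/50) = 1/8
check: Δy/Fy = (-177/100) / (-354/25) = 1/8 ✓

α = 1/8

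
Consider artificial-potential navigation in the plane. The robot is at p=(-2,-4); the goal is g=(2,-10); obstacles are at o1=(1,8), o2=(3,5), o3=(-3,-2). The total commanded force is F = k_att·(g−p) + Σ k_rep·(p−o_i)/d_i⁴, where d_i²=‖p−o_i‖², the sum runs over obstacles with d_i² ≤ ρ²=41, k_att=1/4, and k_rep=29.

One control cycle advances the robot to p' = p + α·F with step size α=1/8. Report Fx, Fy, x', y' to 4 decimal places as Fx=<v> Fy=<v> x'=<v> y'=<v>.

F_att = 1/4·(g−p) = 1/4·(4,-6) = (1.0000,-1.5000)
o1: d²=153 > ρ²=41 → inactive
o2: d²=106 > ρ²=41 → inactive
o3: d²=5 ≤ ρ²=41; F_rep = 29·(1,-2)/5² = (1.1600,-2.3200)
F = F_att + ΣF_rep = (2.1600,-3.8200)
p' = p + 1/8·F = (-1.7300,-4.4775)

Fx=2.1600 Fy=-3.8200 x'=-1.7300 y'=-4.4775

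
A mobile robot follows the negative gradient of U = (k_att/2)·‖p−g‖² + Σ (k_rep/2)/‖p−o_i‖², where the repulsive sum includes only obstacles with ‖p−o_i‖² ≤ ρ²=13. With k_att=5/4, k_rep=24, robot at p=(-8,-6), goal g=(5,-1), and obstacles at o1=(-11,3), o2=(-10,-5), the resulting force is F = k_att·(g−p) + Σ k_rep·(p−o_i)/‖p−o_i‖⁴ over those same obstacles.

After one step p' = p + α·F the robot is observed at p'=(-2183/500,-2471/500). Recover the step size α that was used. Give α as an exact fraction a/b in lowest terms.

F_att = 5/4·(g−p) = 5/4·(13,5) = (16.2500,6.2500)
o1: d²=90 > ρ²=13 → inactive
o2: d²=5 ≤ ρ²=13; F_rep = 24·(2,-1)/5² = (1.9200,-0.9600)
F = F_att + ΣF_rep = (18.1700,5.2900)
Δp = p'−p = (3.6340,1.0580); α = Δx/Fx = (1817/500) / (1817/100) = 1/5
check: Δy/Fy = (529/500) / (529/100) = 1/5 ✓

α = 1/5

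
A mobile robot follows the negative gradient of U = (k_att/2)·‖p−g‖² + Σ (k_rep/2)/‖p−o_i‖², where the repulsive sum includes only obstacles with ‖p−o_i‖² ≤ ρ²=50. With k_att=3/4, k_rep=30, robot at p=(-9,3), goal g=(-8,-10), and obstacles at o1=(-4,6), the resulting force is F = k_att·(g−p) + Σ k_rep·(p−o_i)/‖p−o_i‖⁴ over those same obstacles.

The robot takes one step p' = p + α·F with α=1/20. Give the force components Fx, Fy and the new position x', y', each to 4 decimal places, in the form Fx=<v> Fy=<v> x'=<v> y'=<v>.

F_att = 3/4·(g−p) = 3/4·(1,-13) = (0.7500,-9.7500)
o1: d²=34 ≤ ρ²=50; F_rep = 30·(-5,-3)/34² = (-0.1298,-0.0779)
F = F_att + ΣF_rep = (0.6202,-9.8279)
p' = p + 1/20·F = (-8.9690,2.5086)

Fx=0.6202 Fy=-9.8279 x'=-8.9690 y'=2.5086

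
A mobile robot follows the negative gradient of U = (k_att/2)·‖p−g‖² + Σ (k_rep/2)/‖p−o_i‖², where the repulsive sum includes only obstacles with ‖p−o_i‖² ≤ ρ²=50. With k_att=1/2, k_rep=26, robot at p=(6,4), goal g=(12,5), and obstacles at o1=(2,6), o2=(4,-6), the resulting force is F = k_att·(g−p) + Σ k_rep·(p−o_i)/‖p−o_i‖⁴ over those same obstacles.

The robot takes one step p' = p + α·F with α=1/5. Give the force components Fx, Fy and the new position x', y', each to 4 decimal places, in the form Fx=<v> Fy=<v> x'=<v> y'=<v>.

Fx=3.2600 Fy=0.3700 x'=6.6520 y'=4.0740

F_att = 1/2·(g−p) = 1/2·(6,1) = (3.0000,0.5000)
o1: d²=20 ≤ ρ²=50; F_rep = 26·(4,-2)/20² = (0.2600,-0.1300)
o2: d²=104 > ρ²=50 → inactive
F = F_att + ΣF_rep = (3.2600,0.3700)
p' = p + 1/5·F = (6.6520,4.0740)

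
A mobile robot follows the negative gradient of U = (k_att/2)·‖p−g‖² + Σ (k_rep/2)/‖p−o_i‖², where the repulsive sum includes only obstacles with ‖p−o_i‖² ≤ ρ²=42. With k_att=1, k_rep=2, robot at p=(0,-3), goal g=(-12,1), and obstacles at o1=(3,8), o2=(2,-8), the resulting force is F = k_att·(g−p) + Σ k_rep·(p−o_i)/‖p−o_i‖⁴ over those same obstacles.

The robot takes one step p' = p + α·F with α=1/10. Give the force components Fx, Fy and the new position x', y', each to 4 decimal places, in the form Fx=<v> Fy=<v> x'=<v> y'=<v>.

Fx=-12.0048 Fy=4.0119 x'=-1.2005 y'=-2.5988

F_att = 1·(g−p) = 1·(-12,4) = (-12.0000,4.0000)
o1: d²=130 > ρ²=42 → inactive
o2: d²=29 ≤ ρ²=42; F_rep = 2·(-2,5)/29² = (-0.0048,0.0119)
F = F_att + ΣF_rep = (-12.0048,4.0119)
p' = p + 1/10·F = (-1.2005,-2.5988)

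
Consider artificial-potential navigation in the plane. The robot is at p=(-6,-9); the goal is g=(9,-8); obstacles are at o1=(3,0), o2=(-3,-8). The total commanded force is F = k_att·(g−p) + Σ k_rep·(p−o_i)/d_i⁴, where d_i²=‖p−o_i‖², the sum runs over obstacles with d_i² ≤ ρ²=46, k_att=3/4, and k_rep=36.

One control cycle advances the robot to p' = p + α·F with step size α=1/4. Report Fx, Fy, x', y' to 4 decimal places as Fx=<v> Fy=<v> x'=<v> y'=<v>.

Fx=10.1700 Fy=0.3900 x'=-3.4575 y'=-8.9025

F_att = 3/4·(g−p) = 3/4·(15,1) = (11.2500,0.7500)
o1: d²=162 > ρ²=46 → inactive
o2: d²=10 ≤ ρ²=46; F_rep = 36·(-3,-1)/10² = (-1.0800,-0.3600)
F = F_att + ΣF_rep = (10.1700,0.3900)
p' = p + 1/4·F = (-3.4575,-8.9025)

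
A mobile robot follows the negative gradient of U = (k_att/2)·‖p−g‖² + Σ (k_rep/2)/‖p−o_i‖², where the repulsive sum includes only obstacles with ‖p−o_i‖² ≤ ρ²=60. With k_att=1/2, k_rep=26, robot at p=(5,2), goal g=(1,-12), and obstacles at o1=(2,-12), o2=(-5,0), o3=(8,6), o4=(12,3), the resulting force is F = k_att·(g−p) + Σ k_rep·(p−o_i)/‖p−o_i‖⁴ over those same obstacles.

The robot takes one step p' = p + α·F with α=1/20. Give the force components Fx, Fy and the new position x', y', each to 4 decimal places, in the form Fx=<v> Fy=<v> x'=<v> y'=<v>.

F_att = 1/2·(g−p) = 1/2·(-4,-14) = (-2.0000,-7.0000)
o1: d²=205 > ρ²=60 → inactive
o2: d²=104 > ρ²=60 → inactive
o3: d²=25 ≤ ρ²=60; F_rep = 26·(-3,-4)/25² = (-0.1248,-0.1664)
o4: d²=50 ≤ ρ²=60; F_rep = 26·(-7,-1)/50² = (-0.0728,-0.0104)
F = F_att + ΣF_rep = (-2.1976,-7.1768)
p' = p + 1/20·F = (4.8901,1.6412)

Fx=-2.1976 Fy=-7.1768 x'=4.8901 y'=1.6412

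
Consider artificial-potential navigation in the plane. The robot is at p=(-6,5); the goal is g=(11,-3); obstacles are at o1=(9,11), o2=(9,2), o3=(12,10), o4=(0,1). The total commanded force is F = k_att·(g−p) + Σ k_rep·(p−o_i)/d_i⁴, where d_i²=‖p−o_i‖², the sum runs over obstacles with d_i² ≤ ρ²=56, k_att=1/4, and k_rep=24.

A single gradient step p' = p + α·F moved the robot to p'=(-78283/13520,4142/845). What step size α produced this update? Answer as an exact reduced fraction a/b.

α = 1/20

F_att = 1/4·(g−p) = 1/4·(17,-8) = (4.2500,-2.0000)
o1: d²=261 > ρ²=56 → inactive
o2: d²=234 > ρ²=56 → inactive
o3: d²=349 > ρ²=56 → inactive
o4: d²=52 ≤ ρ²=56; F_rep = 24·(-6,4)/52² = (-0.0533,0.0355)
F = F_att + ΣF_rep = (4.1967,-1.9645)
Δp = p'−p = (0.2098,-0.0982); α = Δx/Fx = (2837/13520) / (2837/676) = 1/20
check: Δy/Fy = (-83/845) / (-332/169) = 1/20 ✓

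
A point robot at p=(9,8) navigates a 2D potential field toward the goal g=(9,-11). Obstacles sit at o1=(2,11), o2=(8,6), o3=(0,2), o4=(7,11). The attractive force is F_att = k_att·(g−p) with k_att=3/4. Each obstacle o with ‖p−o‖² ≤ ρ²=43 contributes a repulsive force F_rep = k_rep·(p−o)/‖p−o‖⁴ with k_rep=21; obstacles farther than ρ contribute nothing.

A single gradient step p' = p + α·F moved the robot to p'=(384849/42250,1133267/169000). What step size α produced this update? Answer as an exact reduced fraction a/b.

α = 1/10

F_att = 3/4·(g−p) = 3/4·(0,-19) = (0.0000,-14.2500)
o1: d²=58 > ρ²=43 → inactive
o2: d²=5 ≤ ρ²=43; F_rep = 21·(1,2)/5² = (0.8400,1.6800)
o3: d²=117 > ρ²=43 → inactive
o4: d²=13 ≤ ρ²=43; F_rep = 21·(2,-3)/13² = (0.2485,-0.3728)
F = F_att + ΣF_rep = (1.0885,-12.9428)
Δp = p'−p = (0.1089,-1.2943); α = Δx/Fx = (4599/42250) / (4599/4225) = 1/10
check: Δy/Fy = (-218733/169000) / (-218733/16900) = 1/10 ✓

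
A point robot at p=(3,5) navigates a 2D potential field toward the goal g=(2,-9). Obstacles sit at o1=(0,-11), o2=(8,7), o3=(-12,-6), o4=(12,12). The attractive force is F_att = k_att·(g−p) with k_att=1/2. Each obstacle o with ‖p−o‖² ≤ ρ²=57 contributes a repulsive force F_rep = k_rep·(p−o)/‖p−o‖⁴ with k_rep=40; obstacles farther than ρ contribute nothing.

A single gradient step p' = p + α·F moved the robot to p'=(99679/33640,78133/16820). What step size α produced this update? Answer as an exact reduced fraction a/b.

α = 1/20

F_att = 1/2·(g−p) = 1/2·(-1,-14) = (-0.5000,-7.0000)
o1: d²=265 > ρ²=57 → inactive
o2: d²=29 ≤ ρ²=57; F_rep = 40·(-5,-2)/29² = (-0.2378,-0.0951)
o3: d²=346 > ρ²=57 → inactive
o4: d²=130 > ρ²=57 → inactive
F = F_att + ΣF_rep = (-0.7378,-7.0951)
Δp = p'−p = (-0.0369,-0.3548); α = Δx/Fx = (-1241/33640) / (-1241/1682) = 1/20
check: Δy/Fy = (-5967/16820) / (-5967/841) = 1/20 ✓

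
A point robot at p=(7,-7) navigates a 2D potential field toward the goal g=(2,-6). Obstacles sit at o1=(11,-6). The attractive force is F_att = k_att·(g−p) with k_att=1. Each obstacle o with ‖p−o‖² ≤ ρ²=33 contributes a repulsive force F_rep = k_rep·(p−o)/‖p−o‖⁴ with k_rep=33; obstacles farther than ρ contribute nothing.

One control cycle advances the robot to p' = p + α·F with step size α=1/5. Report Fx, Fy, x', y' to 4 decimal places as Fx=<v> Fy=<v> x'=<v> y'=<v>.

Fx=-5.4567 Fy=0.8858 x'=5.9087 y'=-6.8228

F_att = 1·(g−p) = 1·(-5,1) = (-5.0000,1.0000)
o1: d²=17 ≤ ρ²=33; F_rep = 33·(-4,-1)/17² = (-0.4567,-0.1142)
F = F_att + ΣF_rep = (-5.4567,0.8858)
p' = p + 1/5·F = (5.9087,-6.8228)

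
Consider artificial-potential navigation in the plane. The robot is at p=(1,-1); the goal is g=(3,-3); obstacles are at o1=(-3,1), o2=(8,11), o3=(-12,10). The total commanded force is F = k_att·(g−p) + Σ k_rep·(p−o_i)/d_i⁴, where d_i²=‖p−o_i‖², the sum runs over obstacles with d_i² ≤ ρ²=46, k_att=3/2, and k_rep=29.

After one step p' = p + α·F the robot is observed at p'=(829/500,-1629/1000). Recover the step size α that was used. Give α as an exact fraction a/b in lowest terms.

α = 1/5

F_att = 3/2·(g−p) = 3/2·(2,-2) = (3.0000,-3.0000)
o1: d²=20 ≤ ρ²=46; F_rep = 29·(4,-2)/20² = (0.2900,-0.1450)
o2: d²=193 > ρ²=46 → inactive
o3: d²=290 > ρ²=46 → inactive
F = F_att + ΣF_rep = (3.2900,-3.1450)
Δp = p'−p = (0.6580,-0.6290); α = Δx/Fx = (329/500) / (329/100) = 1/5
check: Δy/Fy = (-629/1000) / (-629/200) = 1/5 ✓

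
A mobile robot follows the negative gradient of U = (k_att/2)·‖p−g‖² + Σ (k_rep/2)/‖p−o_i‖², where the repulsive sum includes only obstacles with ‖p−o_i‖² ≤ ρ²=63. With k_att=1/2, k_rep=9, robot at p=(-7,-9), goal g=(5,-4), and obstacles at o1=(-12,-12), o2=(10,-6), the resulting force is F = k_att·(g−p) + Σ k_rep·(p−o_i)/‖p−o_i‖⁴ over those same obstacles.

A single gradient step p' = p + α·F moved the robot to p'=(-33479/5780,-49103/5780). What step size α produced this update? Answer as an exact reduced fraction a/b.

F_att = 1/2·(g−p) = 1/2·(12,5) = (6.0000,2.5000)
o1: d²=34 ≤ ρ²=63; F_rep = 9·(5,3)/34² = (0.0389,0.0234)
o2: d²=298 > ρ²=63 → inactive
F = F_att + ΣF_rep = (6.0389,2.5234)
Δp = p'−p = (1.2078,0.5047); α = Δx/Fx = (6981/5780) / (6981/1156) = 1/5
check: Δy/Fy = (2917/5780) / (2917/1156) = 1/5 ✓

α = 1/5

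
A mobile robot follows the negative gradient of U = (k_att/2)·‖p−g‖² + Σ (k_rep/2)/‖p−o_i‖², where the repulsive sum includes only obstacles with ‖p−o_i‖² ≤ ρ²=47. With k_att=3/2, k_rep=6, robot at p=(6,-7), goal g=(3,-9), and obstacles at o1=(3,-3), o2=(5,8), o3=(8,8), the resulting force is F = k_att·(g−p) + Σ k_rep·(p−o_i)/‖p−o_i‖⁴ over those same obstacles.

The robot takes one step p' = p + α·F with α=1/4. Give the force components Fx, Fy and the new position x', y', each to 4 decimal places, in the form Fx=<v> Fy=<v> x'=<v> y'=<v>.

Fx=-4.4712 Fy=-3.0384 x'=4.8822 y'=-7.7596

F_att = 3/2·(g−p) = 3/2·(-3,-2) = (-4.5000,-3.0000)
o1: d²=25 ≤ ρ²=47; F_rep = 6·(3,-4)/25² = (0.0288,-0.0384)
o2: d²=226 > ρ²=47 → inactive
o3: d²=229 > ρ²=47 → inactive
F = F_att + ΣF_rep = (-4.4712,-3.0384)
p' = p + 1/4·F = (4.8822,-7.7596)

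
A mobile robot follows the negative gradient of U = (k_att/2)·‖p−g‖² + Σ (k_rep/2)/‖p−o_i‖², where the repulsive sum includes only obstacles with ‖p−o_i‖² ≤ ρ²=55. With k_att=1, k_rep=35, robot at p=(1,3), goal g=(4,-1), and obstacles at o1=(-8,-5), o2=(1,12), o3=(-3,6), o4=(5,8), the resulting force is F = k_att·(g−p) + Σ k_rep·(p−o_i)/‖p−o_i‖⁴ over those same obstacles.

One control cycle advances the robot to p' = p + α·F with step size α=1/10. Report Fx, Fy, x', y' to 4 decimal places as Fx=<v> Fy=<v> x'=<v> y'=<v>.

Fx=3.1407 Fy=-4.2721 x'=1.3141 y'=2.5728

F_att = 1·(g−p) = 1·(3,-4) = (3.0000,-4.0000)
o1: d²=145 > ρ²=55 → inactive
o2: d²=81 > ρ²=55 → inactive
o3: d²=25 ≤ ρ²=55; F_rep = 35·(4,-3)/25² = (0.2240,-0.1680)
o4: d²=41 ≤ ρ²=55; F_rep = 35·(-4,-5)/41² = (-0.0833,-0.1041)
F = F_att + ΣF_rep = (3.1407,-4.2721)
p' = p + 1/10·F = (1.3141,2.5728)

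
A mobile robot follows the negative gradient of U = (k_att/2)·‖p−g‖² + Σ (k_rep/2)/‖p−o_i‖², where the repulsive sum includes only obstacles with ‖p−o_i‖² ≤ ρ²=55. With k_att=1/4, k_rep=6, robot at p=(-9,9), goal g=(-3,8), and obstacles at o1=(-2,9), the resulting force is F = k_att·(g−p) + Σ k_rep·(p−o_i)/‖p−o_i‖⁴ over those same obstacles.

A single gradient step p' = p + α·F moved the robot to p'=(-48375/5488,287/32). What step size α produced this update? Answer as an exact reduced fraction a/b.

α = 1/8

F_att = 1/4·(g−p) = 1/4·(6,-1) = (1.5000,-0.2500)
o1: d²=49 ≤ ρ²=55; F_rep = 6·(-7,0)/49² = (-0.0175,0.0000)
F = F_att + ΣF_rep = (1.4825,-0.2500)
Δp = p'−p = (0.1853,-0.0312); α = Δx/Fx = (1017/5488) / (1017/686) = 1/8
check: Δy/Fy = (-1/32) / (-1/4) = 1/8 ✓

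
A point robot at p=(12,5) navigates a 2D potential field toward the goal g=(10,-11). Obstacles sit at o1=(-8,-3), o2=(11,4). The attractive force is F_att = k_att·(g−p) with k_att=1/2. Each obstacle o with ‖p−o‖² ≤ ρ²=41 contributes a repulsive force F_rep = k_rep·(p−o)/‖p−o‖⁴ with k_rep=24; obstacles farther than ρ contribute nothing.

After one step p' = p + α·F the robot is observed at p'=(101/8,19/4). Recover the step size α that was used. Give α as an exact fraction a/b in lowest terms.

α = 1/8

F_att = 1/2·(g−p) = 1/2·(-2,-16) = (-1.0000,-8.0000)
o1: d²=464 > ρ²=41 → inactive
o2: d²=2 ≤ ρ²=41; F_rep = 24·(1,1)/2² = (6.0000,6.0000)
F = F_att + ΣF_rep = (5.0000,-2.0000)
Δp = p'−p = (0.6250,-0.2500); α = Δx/Fx = (5/8) / (5) = 1/8
check: Δy/Fy = (-1/4) / (-2) = 1/8 ✓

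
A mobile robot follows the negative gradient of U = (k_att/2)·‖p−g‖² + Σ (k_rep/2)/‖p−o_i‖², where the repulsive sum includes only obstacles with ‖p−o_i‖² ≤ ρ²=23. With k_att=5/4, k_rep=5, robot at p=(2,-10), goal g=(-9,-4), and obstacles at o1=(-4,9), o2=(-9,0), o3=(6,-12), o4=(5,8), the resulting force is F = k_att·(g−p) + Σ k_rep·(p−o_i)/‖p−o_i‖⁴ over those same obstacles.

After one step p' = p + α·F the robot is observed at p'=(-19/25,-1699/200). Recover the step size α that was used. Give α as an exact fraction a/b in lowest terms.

α = 1/5

F_att = 5/4·(g−p) = 5/4·(-11,6) = (-13.7500,7.5000)
o1: d²=397 > ρ²=23 → inactive
o2: d²=221 > ρ²=23 → inactive
o3: d²=20 ≤ ρ²=23; F_rep = 5·(-4,2)/20² = (-0.0500,0.0250)
o4: d²=333 > ρ²=23 → inactive
F = F_att + ΣF_rep = (-13.8000,7.5250)
Δp = p'−p = (-2.7600,1.5050); α = Δx/Fx = (-69/25) / (-69/5) = 1/5
check: Δy/Fy = (301/200) / (301/40) = 1/5 ✓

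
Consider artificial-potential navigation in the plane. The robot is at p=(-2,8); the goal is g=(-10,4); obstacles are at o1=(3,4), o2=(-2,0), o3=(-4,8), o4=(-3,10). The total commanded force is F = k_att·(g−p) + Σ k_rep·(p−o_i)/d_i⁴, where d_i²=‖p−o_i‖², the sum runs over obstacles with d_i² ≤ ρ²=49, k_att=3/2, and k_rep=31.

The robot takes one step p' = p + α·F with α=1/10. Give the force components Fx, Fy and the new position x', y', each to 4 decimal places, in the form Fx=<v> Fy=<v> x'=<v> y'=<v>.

Fx=-6.9772 Fy=-8.4062 x'=-2.6977 y'=7.1594

F_att = 3/2·(g−p) = 3/2·(-8,-4) = (-12.0000,-6.0000)
o1: d²=41 ≤ ρ²=49; F_rep = 31·(-5,4)/41² = (-0.0922,0.0738)
o2: d²=64 > ρ²=49 → inactive
o3: d²=4 ≤ ρ²=49; F_rep = 31·(2,0)/4² = (3.8750,0.0000)
o4: d²=5 ≤ ρ²=49; F_rep = 31·(1,-2)/5² = (1.2400,-2.4800)
F = F_att + ΣF_rep = (-6.9772,-8.4062)
p' = p + 1/10·F = (-2.6977,7.1594)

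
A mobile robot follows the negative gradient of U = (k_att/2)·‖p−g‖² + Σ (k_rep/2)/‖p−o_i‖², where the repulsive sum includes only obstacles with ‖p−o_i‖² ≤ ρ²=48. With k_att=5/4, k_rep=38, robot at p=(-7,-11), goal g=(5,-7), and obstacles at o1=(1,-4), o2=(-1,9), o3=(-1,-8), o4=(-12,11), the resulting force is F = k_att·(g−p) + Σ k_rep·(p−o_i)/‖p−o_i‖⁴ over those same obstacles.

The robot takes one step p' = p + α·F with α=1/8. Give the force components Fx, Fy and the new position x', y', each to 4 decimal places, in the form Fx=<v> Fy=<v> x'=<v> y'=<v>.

Fx=14.8874 Fy=4.9437 x'=-5.1391 y'=-10.3820

F_att = 5/4·(g−p) = 5/4·(12,4) = (15.0000,5.0000)
o1: d²=113 > ρ²=48 → inactive
o2: d²=436 > ρ²=48 → inactive
o3: d²=45 ≤ ρ²=48; F_rep = 38·(-6,-3)/45² = (-0.1126,-0.0563)
o4: d²=509 > ρ²=48 → inactive
F = F_att + ΣF_rep = (14.8874,4.9437)
p' = p + 1/8·F = (-5.1391,-10.3820)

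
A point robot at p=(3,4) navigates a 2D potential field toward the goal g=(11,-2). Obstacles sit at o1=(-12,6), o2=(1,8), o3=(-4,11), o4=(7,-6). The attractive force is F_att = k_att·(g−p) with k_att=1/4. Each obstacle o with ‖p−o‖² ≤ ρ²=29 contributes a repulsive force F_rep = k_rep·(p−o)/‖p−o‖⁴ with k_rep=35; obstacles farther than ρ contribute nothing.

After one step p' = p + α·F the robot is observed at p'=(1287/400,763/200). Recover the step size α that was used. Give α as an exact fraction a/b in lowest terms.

F_att = 1/4·(g−p) = 1/4·(8,-6) = (2.0000,-1.5000)
o1: d²=229 > ρ²=29 → inactive
o2: d²=20 ≤ ρ²=29; F_rep = 35·(2,-4)/20² = (0.1750,-0.3500)
o3: d²=98 > ρ²=29 → inactive
o4: d²=116 > ρ²=29 → inactive
F = F_att + ΣF_rep = (2.1750,-1.8500)
Δp = p'−p = (0.2175,-0.1850); α = Δx/Fx = (87/400) / (87/40) = 1/10
check: Δy/Fy = (-37/200) / (-37/20) = 1/10 ✓

α = 1/10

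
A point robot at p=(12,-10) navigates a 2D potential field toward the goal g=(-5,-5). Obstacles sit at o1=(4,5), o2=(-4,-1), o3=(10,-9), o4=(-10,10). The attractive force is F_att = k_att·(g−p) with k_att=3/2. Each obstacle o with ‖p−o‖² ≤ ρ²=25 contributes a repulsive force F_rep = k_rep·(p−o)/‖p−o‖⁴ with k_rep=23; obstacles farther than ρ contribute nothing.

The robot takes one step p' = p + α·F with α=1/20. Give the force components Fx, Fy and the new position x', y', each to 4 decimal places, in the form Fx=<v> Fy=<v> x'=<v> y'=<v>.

Fx=-23.6600 Fy=6.5800 x'=10.8170 y'=-9.6710

F_att = 3/2·(g−p) = 3/2·(-17,5) = (-25.5000,7.5000)
o1: d²=289 > ρ²=25 → inactive
o2: d²=337 > ρ²=25 → inactive
o3: d²=5 ≤ ρ²=25; F_rep = 23·(2,-1)/5² = (1.8400,-0.9200)
o4: d²=884 > ρ²=25 → inactive
F = F_att + ΣF_rep = (-23.6600,6.5800)
p' = p + 1/20·F = (10.8170,-9.6710)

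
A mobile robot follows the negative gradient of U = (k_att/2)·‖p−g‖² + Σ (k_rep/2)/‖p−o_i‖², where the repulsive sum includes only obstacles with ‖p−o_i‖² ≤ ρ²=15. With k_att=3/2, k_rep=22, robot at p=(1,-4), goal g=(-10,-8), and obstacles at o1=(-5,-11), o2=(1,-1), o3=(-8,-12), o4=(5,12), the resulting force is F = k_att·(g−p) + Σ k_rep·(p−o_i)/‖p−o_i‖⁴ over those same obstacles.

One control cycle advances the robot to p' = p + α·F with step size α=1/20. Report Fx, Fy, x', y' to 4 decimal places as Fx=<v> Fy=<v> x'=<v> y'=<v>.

Fx=-16.5000 Fy=-6.8148 x'=0.1750 y'=-4.3407

F_att = 3/2·(g−p) = 3/2·(-11,-4) = (-16.5000,-6.0000)
o1: d²=85 > ρ²=15 → inactive
o2: d²=9 ≤ ρ²=15; F_rep = 22·(0,-3)/9² = (0.0000,-0.8148)
o3: d²=145 > ρ²=15 → inactive
o4: d²=272 > ρ²=15 → inactive
F = F_att + ΣF_rep = (-16.5000,-6.8148)
p' = p + 1/20·F = (0.1750,-4.3407)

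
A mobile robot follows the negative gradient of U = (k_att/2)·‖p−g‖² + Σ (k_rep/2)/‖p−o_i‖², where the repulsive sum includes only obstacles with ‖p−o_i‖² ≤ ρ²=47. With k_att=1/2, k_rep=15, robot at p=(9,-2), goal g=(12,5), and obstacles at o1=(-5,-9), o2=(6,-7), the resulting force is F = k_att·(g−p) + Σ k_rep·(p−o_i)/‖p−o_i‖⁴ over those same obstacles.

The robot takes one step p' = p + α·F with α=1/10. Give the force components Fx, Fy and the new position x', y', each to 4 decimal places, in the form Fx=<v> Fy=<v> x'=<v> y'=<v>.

Fx=1.5389 Fy=3.5649 x'=9.1539 y'=-1.6435

F_att = 1/2·(g−p) = 1/2·(3,7) = (1.5000,3.5000)
o1: d²=245 > ρ²=47 → inactive
o2: d²=34 ≤ ρ²=47; F_rep = 15·(3,5)/34² = (0.0389,0.0649)
F = F_att + ΣF_rep = (1.5389,3.5649)
p' = p + 1/10·F = (9.1539,-1.6435)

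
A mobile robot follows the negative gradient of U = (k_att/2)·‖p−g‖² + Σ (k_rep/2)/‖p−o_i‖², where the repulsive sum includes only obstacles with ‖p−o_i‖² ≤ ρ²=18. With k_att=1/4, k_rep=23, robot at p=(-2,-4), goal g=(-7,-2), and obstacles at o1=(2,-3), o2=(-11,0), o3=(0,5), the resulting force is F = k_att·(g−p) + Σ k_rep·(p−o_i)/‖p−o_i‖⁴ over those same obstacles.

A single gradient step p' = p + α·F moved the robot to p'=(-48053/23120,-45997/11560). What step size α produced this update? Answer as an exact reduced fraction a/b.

α = 1/20

F_att = 1/4·(g−p) = 1/4·(-5,2) = (-1.2500,0.5000)
o1: d²=17 ≤ ρ²=18; F_rep = 23·(-4,-1)/17² = (-0.3183,-0.0796)
o2: d²=97 > ρ²=18 → inactive
o3: d²=85 > ρ²=18 → inactive
F = F_att + ΣF_rep = (-1.5683,0.4204)
Δp = p'−p = (-0.0784,0.0210); α = Δx/Fx = (-1813/23120) / (-1813/1156) = 1/20
check: Δy/Fy = (243/11560) / (243/578) = 1/20 ✓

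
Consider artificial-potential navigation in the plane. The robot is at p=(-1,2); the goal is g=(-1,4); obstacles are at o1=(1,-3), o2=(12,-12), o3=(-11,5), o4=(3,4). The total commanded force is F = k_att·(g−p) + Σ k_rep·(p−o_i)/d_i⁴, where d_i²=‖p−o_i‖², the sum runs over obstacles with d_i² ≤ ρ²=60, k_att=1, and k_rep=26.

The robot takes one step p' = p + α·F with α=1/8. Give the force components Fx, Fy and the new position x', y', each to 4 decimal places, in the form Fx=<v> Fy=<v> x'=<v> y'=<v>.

F_att = 1·(g−p) = 1·(0,2) = (0.0000,2.0000)
o1: d²=29 ≤ ρ²=60; F_rep = 26·(-2,5)/29² = (-0.0618,0.1546)
o2: d²=365 > ρ²=60 → inactive
o3: d²=109 > ρ²=60 → inactive
o4: d²=20 ≤ ρ²=60; F_rep = 26·(-4,-2)/20² = (-0.2600,-0.1300)
F = F_att + ΣF_rep = (-0.3218,2.0246)
p' = p + 1/8·F = (-1.0402,2.2531)

Fx=-0.3218 Fy=2.0246 x'=-1.0402 y'=2.2531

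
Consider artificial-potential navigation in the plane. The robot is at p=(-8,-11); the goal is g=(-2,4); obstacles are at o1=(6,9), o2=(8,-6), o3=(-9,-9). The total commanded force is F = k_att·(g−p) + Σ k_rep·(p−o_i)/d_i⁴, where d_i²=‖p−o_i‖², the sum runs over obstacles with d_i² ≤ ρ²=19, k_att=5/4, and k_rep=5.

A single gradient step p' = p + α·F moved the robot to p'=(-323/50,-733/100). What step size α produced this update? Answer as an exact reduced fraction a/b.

α = 1/5

F_att = 5/4·(g−p) = 5/4·(6,15) = (7.5000,18.7500)
o1: d²=596 > ρ²=19 → inactive
o2: d²=281 > ρ²=19 → inactive
o3: d²=5 ≤ ρ²=19; F_rep = 5·(1,-2)/5² = (0.2000,-0.4000)
F = F_att + ΣF_rep = (7.7000,18.3500)
Δp = p'−p = (1.5400,3.6700); α = Δx/Fx = (77/50) / (77/10) = 1/5
check: Δy/Fy = (367/100) / (367/20) = 1/5 ✓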